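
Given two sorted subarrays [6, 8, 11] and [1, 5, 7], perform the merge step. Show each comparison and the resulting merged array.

Merging process:

Compare 6 vs 1: take 1 from right. Merged: [1]
Compare 6 vs 5: take 5 from right. Merged: [1, 5]
Compare 6 vs 7: take 6 from left. Merged: [1, 5, 6]
Compare 8 vs 7: take 7 from right. Merged: [1, 5, 6, 7]
Append remaining from left: [8, 11]. Merged: [1, 5, 6, 7, 8, 11]

Final merged array: [1, 5, 6, 7, 8, 11]
Total comparisons: 4

The merged array is [1, 5, 6, 7, 8, 11], requiring 4 comparisons. The merge step runs in O(n) time where n is the total number of elements.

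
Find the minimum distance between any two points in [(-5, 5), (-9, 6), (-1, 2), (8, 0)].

Computing all pairwise distances among 4 points:

d((-5, 5), (-9, 6)) = 4.1231 <-- minimum
d((-5, 5), (-1, 2)) = 5.0
d((-5, 5), (8, 0)) = 13.9284
d((-9, 6), (-1, 2)) = 8.9443
d((-9, 6), (8, 0)) = 18.0278
d((-1, 2), (8, 0)) = 9.2195

Closest pair: (-5, 5) and (-9, 6) with distance 4.1231

The closest pair is (-5, 5) and (-9, 6) with Euclidean distance 4.1231. For 4 points, brute-force pairwise comparison is shown above. For large n, the divide-and-conquer algorithm (sort by x, recurse on halves, check the dividing strip) achieves O(n log n).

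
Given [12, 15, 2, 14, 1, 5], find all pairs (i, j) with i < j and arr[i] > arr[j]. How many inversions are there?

Finding inversions in [12, 15, 2, 14, 1, 5]:

(0, 2): arr[0]=12 > arr[2]=2
(0, 4): arr[0]=12 > arr[4]=1
(0, 5): arr[0]=12 > arr[5]=5
(1, 2): arr[1]=15 > arr[2]=2
(1, 3): arr[1]=15 > arr[3]=14
(1, 4): arr[1]=15 > arr[4]=1
(1, 5): arr[1]=15 > arr[5]=5
(2, 4): arr[2]=2 > arr[4]=1
(3, 4): arr[3]=14 > arr[4]=1
(3, 5): arr[3]=14 > arr[5]=5

Total inversions: 10

The array has 10 inversion(s): (0,2), (0,4), (0,5), (1,2), (1,3), (1,4), (1,5), (2,4), (3,4), (3,5). Each pair (i,j) satisfies i < j and arr[i] > arr[j].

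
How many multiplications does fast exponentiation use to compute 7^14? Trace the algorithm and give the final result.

Computing 7^14 by squaring (build up from 7^1; each line after the first costs one multiplication):

7^1 = 7
7^2 = (7^1)^2 = 7^2 = 49
7^3 = 7 * 7^2 = 7 * 49 = 343
7^6 = (7^3)^2 = 343^2 = 117649
7^7 = 7 * 7^6 = 7 * 117649 = 823543
7^14 = (7^7)^2 = 823543^2 = 678223072849

Result: 678223072849
Multiplications needed: 5 (5 lines after 7^1)

7^14 = 678223072849. Using exponentiation by squaring, this requires 5 multiplications. The key idea: if the exponent is even, square the half-power; if odd, multiply by the base once.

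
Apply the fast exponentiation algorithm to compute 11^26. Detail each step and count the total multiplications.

Computing 11^26 by squaring (build up from 11^1; each line after the first costs one multiplication):

11^1 = 11
11^2 = (11^1)^2 = 11^2 = 121
11^3 = 11 * 11^2 = 11 * 121 = 1331
11^6 = (11^3)^2 = 1331^2 = 1771561
11^12 = (11^6)^2 = 1771561^2 = 3138428376721
11^13 = 11 * 11^12 = 11 * 3138428376721 = 34522712143931
11^26 = (11^13)^2 = 34522712143931^2 = 1191817653772720942460132761

Result: 1191817653772720942460132761
Multiplications needed: 6 (6 lines after 11^1)

11^26 = 1191817653772720942460132761. Using exponentiation by squaring, this requires 6 multiplications. The key idea: if the exponent is even, square the half-power; if odd, multiply by the base once.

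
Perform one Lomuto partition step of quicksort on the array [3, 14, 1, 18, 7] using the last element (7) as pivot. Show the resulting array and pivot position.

Lomuto partition with pivot = 7:

Initial array: [3, 14, 1, 18, 7]

arr[0]=3 <= 7: swap with position 0, array becomes [3, 14, 1, 18, 7]
arr[1]=14 > 7: no swap
arr[2]=1 <= 7: swap with position 1, array becomes [3, 1, 14, 18, 7]
arr[3]=18 > 7: no swap

Place pivot at position 2: [3, 1, 7, 18, 14]
Pivot position: 2

After partitioning with pivot 7, the array becomes [3, 1, 7, 18, 14]. The pivot is placed at index 2. All elements to the left of the pivot are <= 7, and all elements to the right are > 7.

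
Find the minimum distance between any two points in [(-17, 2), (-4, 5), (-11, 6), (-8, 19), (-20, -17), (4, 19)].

Computing all pairwise distances among 6 points:

d((-17, 2), (-4, 5)) = 13.3417
d((-17, 2), (-11, 6)) = 7.2111
d((-17, 2), (-8, 19)) = 19.2354
d((-17, 2), (-20, -17)) = 19.2354
d((-17, 2), (4, 19)) = 27.0185
d((-4, 5), (-11, 6)) = 7.0711 <-- minimum
d((-4, 5), (-8, 19)) = 14.5602
d((-4, 5), (-20, -17)) = 27.2029
d((-4, 5), (4, 19)) = 16.1245
d((-11, 6), (-8, 19)) = 13.3417
d((-11, 6), (-20, -17)) = 24.6982
d((-11, 6), (4, 19)) = 19.8494
d((-8, 19), (-20, -17)) = 37.9473
d((-8, 19), (4, 19)) = 12.0
d((-20, -17), (4, 19)) = 43.2666

Closest pair: (-4, 5) and (-11, 6) with distance 7.0711

The closest pair is (-4, 5) and (-11, 6) with Euclidean distance 7.0711. For 6 points, brute-force pairwise comparison is shown above. For large n, the divide-and-conquer algorithm (sort by x, recurse on halves, check the dividing strip) achieves O(n log n).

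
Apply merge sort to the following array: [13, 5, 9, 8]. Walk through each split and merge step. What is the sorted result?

Merge sort trace:

Split: [13, 5, 9, 8] -> [13, 5] and [9, 8]
  Split: [13, 5] -> [13] and [5]
  Merge: [13] + [5] -> [5, 13]
  Split: [9, 8] -> [9] and [8]
  Merge: [9] + [8] -> [8, 9]
Merge: [5, 13] + [8, 9] -> [5, 8, 9, 13]

Final sorted array: [5, 8, 9, 13]

The merge sort proceeds by recursively splitting the array and merging sorted halves.
After all merges, the sorted array is [5, 8, 9, 13].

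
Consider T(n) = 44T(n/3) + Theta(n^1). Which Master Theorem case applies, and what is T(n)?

Master Theorem for T(n) = 44T(n/3) + O(n^1):

a = 44, b = 3, c = 1
log_b(a) = log_3(44) = 3.4445

Case 1: c = 1 < log_3(44) = 3.4445
T(n) = O(n^(log_3 44))

For T(n) = 44T(n/3) + O(n^1): log_3(44) = 3.4445. This is Case 1 of the Master Theorem (c < log_b(a), work dominated by leaves), giving O(n^(log_3 44)).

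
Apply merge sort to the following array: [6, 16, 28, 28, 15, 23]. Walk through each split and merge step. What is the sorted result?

Merge sort trace:

Split: [6, 16, 28, 28, 15, 23] -> [6, 16, 28] and [28, 15, 23]
  Split: [6, 16, 28] -> [6] and [16, 28]
    Split: [16, 28] -> [16] and [28]
    Merge: [16] + [28] -> [16, 28]
  Merge: [6] + [16, 28] -> [6, 16, 28]
  Split: [28, 15, 23] -> [28] and [15, 23]
    Split: [15, 23] -> [15] and [23]
    Merge: [15] + [23] -> [15, 23]
  Merge: [28] + [15, 23] -> [15, 23, 28]
Merge: [6, 16, 28] + [15, 23, 28] -> [6, 15, 16, 23, 28, 28]

Final sorted array: [6, 15, 16, 23, 28, 28]

The merge sort proceeds by recursively splitting the array and merging sorted halves.
After all merges, the sorted array is [6, 15, 16, 23, 28, 28].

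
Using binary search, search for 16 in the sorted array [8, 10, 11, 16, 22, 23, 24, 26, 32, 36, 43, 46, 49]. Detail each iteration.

Binary search for 16 in [8, 10, 11, 16, 22, 23, 24, 26, 32, 36, 43, 46, 49]:

lo=0, hi=12, mid=6, arr[mid]=24 -> 24 > 16, search left half
lo=0, hi=5, mid=2, arr[mid]=11 -> 11 < 16, search right half
lo=3, hi=5, mid=4, arr[mid]=22 -> 22 > 16, search left half
lo=3, hi=3, mid=3, arr[mid]=16 -> Found target at index 3!

Binary search finds 16 at index 3 after 4 comparisons. The search repeatedly halves the search space by comparing with the middle element.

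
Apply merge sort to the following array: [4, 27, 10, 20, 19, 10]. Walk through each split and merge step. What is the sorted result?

Merge sort trace:

Split: [4, 27, 10, 20, 19, 10] -> [4, 27, 10] and [20, 19, 10]
  Split: [4, 27, 10] -> [4] and [27, 10]
    Split: [27, 10] -> [27] and [10]
    Merge: [27] + [10] -> [10, 27]
  Merge: [4] + [10, 27] -> [4, 10, 27]
  Split: [20, 19, 10] -> [20] and [19, 10]
    Split: [19, 10] -> [19] and [10]
    Merge: [19] + [10] -> [10, 19]
  Merge: [20] + [10, 19] -> [10, 19, 20]
Merge: [4, 10, 27] + [10, 19, 20] -> [4, 10, 10, 19, 20, 27]

Final sorted array: [4, 10, 10, 19, 20, 27]

The merge sort proceeds by recursively splitting the array and merging sorted halves.
After all merges, the sorted array is [4, 10, 10, 19, 20, 27].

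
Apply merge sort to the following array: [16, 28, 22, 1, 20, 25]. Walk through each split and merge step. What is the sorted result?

Merge sort trace:

Split: [16, 28, 22, 1, 20, 25] -> [16, 28, 22] and [1, 20, 25]
  Split: [16, 28, 22] -> [16] and [28, 22]
    Split: [28, 22] -> [28] and [22]
    Merge: [28] + [22] -> [22, 28]
  Merge: [16] + [22, 28] -> [16, 22, 28]
  Split: [1, 20, 25] -> [1] and [20, 25]
    Split: [20, 25] -> [20] and [25]
    Merge: [20] + [25] -> [20, 25]
  Merge: [1] + [20, 25] -> [1, 20, 25]
Merge: [16, 22, 28] + [1, 20, 25] -> [1, 16, 20, 22, 25, 28]

Final sorted array: [1, 16, 20, 22, 25, 28]

The merge sort proceeds by recursively splitting the array and merging sorted halves.
After all merges, the sorted array is [1, 16, 20, 22, 25, 28].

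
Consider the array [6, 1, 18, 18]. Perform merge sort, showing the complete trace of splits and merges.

Merge sort trace:

Split: [6, 1, 18, 18] -> [6, 1] and [18, 18]
  Split: [6, 1] -> [6] and [1]
  Merge: [6] + [1] -> [1, 6]
  Split: [18, 18] -> [18] and [18]
  Merge: [18] + [18] -> [18, 18]
Merge: [1, 6] + [18, 18] -> [1, 6, 18, 18]

Final sorted array: [1, 6, 18, 18]

The merge sort proceeds by recursively splitting the array and merging sorted halves.
After all merges, the sorted array is [1, 6, 18, 18].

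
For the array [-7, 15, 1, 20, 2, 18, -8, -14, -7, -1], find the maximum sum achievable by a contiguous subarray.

Using Kadane's algorithm on [-7, 15, 1, 20, 2, 18, -8, -14, -7, -1]:

Scanning through the array:
Position 1 (value 15): max_ending_here = 15, max_so_far = 15
Position 2 (value 1): max_ending_here = 16, max_so_far = 16
Position 3 (value 20): max_ending_here = 36, max_so_far = 36
Position 4 (value 2): max_ending_here = 38, max_so_far = 38
Position 5 (value 18): max_ending_here = 56, max_so_far = 56
Position 6 (value -8): max_ending_here = 48, max_so_far = 56
Position 7 (value -14): max_ending_here = 34, max_so_far = 56
Position 8 (value -7): max_ending_here = 27, max_so_far = 56
Position 9 (value -1): max_ending_here = 26, max_so_far = 56

Maximum subarray: [15, 1, 20, 2, 18]
Maximum sum: 56

The maximum subarray is [15, 1, 20, 2, 18] with sum 56. This subarray runs from index 1 to index 5.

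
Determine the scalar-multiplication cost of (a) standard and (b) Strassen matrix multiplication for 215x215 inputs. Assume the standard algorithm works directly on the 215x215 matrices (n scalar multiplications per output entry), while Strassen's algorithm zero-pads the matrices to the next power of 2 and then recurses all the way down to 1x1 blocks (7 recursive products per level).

Matrix multiplication for 215x215 matrices:

Strassen's algorithm requires power-of-2 dimensions. Pad 215x215 to 256x256 (next power of 2).

Standard algorithm: 215^3 = 9938375 multiplications
Strassen's algorithm: 7^(log2(256)) = 7^8 = 5764801 multiplications
Savings: 9938375 - 5764801 = 4173574 multiplications

Standard: 9938375 multiplications (215^3). Strassen: 5764801 multiplications (7^8, after padding to 256x256). Strassen reduces 8 recursive multiplications to 7 at each level.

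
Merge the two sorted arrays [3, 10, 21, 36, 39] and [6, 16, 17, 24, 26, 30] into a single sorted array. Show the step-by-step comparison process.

Merging process:

Compare 3 vs 6: take 3 from left. Merged: [3]
Compare 10 vs 6: take 6 from right. Merged: [3, 6]
Compare 10 vs 16: take 10 from left. Merged: [3, 6, 10]
Compare 21 vs 16: take 16 from right. Merged: [3, 6, 10, 16]
Compare 21 vs 17: take 17 from right. Merged: [3, 6, 10, 16, 17]
Compare 21 vs 24: take 21 from left. Merged: [3, 6, 10, 16, 17, 21]
Compare 36 vs 24: take 24 from right. Merged: [3, 6, 10, 16, 17, 21, 24]
Compare 36 vs 26: take 26 from right. Merged: [3, 6, 10, 16, 17, 21, 24, 26]
Compare 36 vs 30: take 30 from right. Merged: [3, 6, 10, 16, 17, 21, 24, 26, 30]
Append remaining from left: [36, 39]. Merged: [3, 6, 10, 16, 17, 21, 24, 26, 30, 36, 39]

Final merged array: [3, 6, 10, 16, 17, 21, 24, 26, 30, 36, 39]
Total comparisons: 9

The merged array is [3, 6, 10, 16, 17, 21, 24, 26, 30, 36, 39], requiring 9 comparisons. The merge step runs in O(n) time where n is the total number of elements.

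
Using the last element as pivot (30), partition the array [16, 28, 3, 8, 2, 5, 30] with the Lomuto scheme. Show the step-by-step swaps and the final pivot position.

Lomuto partition with pivot = 30:

Initial array: [16, 28, 3, 8, 2, 5, 30]

arr[0]=16 <= 30: swap with position 0, array becomes [16, 28, 3, 8, 2, 5, 30]
arr[1]=28 <= 30: swap with position 1, array becomes [16, 28, 3, 8, 2, 5, 30]
arr[2]=3 <= 30: swap with position 2, array becomes [16, 28, 3, 8, 2, 5, 30]
arr[3]=8 <= 30: swap with position 3, array becomes [16, 28, 3, 8, 2, 5, 30]
arr[4]=2 <= 30: swap with position 4, array becomes [16, 28, 3, 8, 2, 5, 30]
arr[5]=5 <= 30: swap with position 5, array becomes [16, 28, 3, 8, 2, 5, 30]

Place pivot at position 6: [16, 28, 3, 8, 2, 5, 30]
Pivot position: 6

After partitioning with pivot 30, the array becomes [16, 28, 3, 8, 2, 5, 30]. The pivot is placed at index 6. All elements to the left of the pivot are <= 30, and all elements to the right are > 30.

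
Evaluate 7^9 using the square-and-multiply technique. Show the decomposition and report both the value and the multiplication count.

Computing 7^9 by squaring (build up from 7^1; each line after the first costs one multiplication):

7^1 = 7
7^2 = (7^1)^2 = 7^2 = 49
7^4 = (7^2)^2 = 49^2 = 2401
7^8 = (7^4)^2 = 2401^2 = 5764801
7^9 = 7 * 7^8 = 7 * 5764801 = 40353607

Result: 40353607
Multiplications needed: 4 (4 lines after 7^1)

7^9 = 40353607. Using exponentiation by squaring, this requires 4 multiplications. The key idea: if the exponent is even, square the half-power; if odd, multiply by the base once.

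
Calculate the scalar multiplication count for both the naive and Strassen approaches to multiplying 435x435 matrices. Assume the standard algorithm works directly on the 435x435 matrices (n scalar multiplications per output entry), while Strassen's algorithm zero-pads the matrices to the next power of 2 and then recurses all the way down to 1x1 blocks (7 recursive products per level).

Matrix multiplication for 435x435 matrices:

Strassen's algorithm requires power-of-2 dimensions. Pad 435x435 to 512x512 (next power of 2).

Standard algorithm: 435^3 = 82312875 multiplications
Strassen's algorithm: 7^(log2(512)) = 7^9 = 40353607 multiplications
Savings: 82312875 - 40353607 = 41959268 multiplications

Standard: 82312875 multiplications (435^3). Strassen: 40353607 multiplications (7^9, after padding to 512x512). Strassen reduces 8 recursive multiplications to 7 at each level.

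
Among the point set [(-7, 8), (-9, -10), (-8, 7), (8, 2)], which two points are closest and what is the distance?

Computing all pairwise distances among 4 points:

d((-7, 8), (-9, -10)) = 18.1108
d((-7, 8), (-8, 7)) = 1.4142 <-- minimum
d((-7, 8), (8, 2)) = 16.1555
d((-9, -10), (-8, 7)) = 17.0294
d((-9, -10), (8, 2)) = 20.8087
d((-8, 7), (8, 2)) = 16.7631

Closest pair: (-7, 8) and (-8, 7) with distance 1.4142

The closest pair is (-7, 8) and (-8, 7) with Euclidean distance 1.4142. For 4 points, brute-force pairwise comparison is shown above. For large n, the divide-and-conquer algorithm (sort by x, recurse on halves, check the dividing strip) achieves O(n log n).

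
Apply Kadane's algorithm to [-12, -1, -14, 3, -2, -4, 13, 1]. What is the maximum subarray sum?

Using Kadane's algorithm on [-12, -1, -14, 3, -2, -4, 13, 1]:

Scanning through the array:
Position 1 (value -1): max_ending_here = -1, max_so_far = -1
Position 2 (value -14): max_ending_here = -14, max_so_far = -1
Position 3 (value 3): max_ending_here = 3, max_so_far = 3
Position 4 (value -2): max_ending_here = 1, max_so_far = 3
Position 5 (value -4): max_ending_here = -3, max_so_far = 3
Position 6 (value 13): max_ending_here = 13, max_so_far = 13
Position 7 (value 1): max_ending_here = 14, max_so_far = 14

Maximum subarray: [13, 1]
Maximum sum: 14

The maximum subarray is [13, 1] with sum 14. This subarray runs from index 6 to index 7.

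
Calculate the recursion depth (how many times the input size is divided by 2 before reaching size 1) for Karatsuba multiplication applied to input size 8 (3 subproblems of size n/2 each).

For divide and conquer with division factor 2:

Problem sizes at each level:
Level 0: 8
Level 1: 4
Level 2: 2
Level 3: 1

The root is level 0 and the size-1 base case is level 3 (the tree spans levels 0 through 3, i.e. 4 levels counting the root), so the depth is the number of divisions: log_2(8) = 3

The recursion tree depth is log_2(8) = 3. At each level, the problem size is divided by 2, so it takes 3 divisions to reduce to a base case of size 1. The algorithm makes 3 recursive calls at each level.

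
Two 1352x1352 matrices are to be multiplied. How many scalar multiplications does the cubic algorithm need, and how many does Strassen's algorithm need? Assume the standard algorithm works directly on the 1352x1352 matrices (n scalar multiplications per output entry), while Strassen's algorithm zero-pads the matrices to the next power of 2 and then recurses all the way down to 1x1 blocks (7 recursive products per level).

Matrix multiplication for 1352x1352 matrices:

Strassen's algorithm requires power-of-2 dimensions. Pad 1352x1352 to 2048x2048 (next power of 2).

Standard algorithm: 1352^3 = 2471326208 multiplications
Strassen's algorithm: 7^(log2(2048)) = 7^11 = 1977326743 multiplications
Savings: 2471326208 - 1977326743 = 493999465 multiplications

Standard: 2471326208 multiplications (1352^3). Strassen: 1977326743 multiplications (7^11, after padding to 2048x2048). Strassen reduces 8 recursive multiplications to 7 at each level.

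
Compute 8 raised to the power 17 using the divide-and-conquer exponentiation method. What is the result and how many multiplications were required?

Computing 8^17 by squaring (build up from 8^1; each line after the first costs one multiplication):

8^1 = 8
8^2 = (8^1)^2 = 8^2 = 64
8^4 = (8^2)^2 = 64^2 = 4096
8^8 = (8^4)^2 = 4096^2 = 16777216
8^16 = (8^8)^2 = 16777216^2 = 281474976710656
8^17 = 8 * 8^16 = 8 * 281474976710656 = 2251799813685248

Result: 2251799813685248
Multiplications needed: 5 (5 lines after 8^1)

8^17 = 2251799813685248. Using exponentiation by squaring, this requires 5 multiplications. The key idea: if the exponent is even, square the half-power; if odd, multiply by the base once.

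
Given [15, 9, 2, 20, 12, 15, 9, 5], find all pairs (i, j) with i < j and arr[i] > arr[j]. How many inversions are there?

Finding inversions in [15, 9, 2, 20, 12, 15, 9, 5]:

(0, 1): arr[0]=15 > arr[1]=9
(0, 2): arr[0]=15 > arr[2]=2
(0, 4): arr[0]=15 > arr[4]=12
(0, 6): arr[0]=15 > arr[6]=9
(0, 7): arr[0]=15 > arr[7]=5
(1, 2): arr[1]=9 > arr[2]=2
(1, 7): arr[1]=9 > arr[7]=5
(3, 4): arr[3]=20 > arr[4]=12
(3, 5): arr[3]=20 > arr[5]=15
(3, 6): arr[3]=20 > arr[6]=9
(3, 7): arr[3]=20 > arr[7]=5
(4, 6): arr[4]=12 > arr[6]=9
(4, 7): arr[4]=12 > arr[7]=5
(5, 6): arr[5]=15 > arr[6]=9
(5, 7): arr[5]=15 > arr[7]=5
(6, 7): arr[6]=9 > arr[7]=5

Total inversions: 16

The array has 16 inversion(s): (0,1), (0,2), (0,4), (0,6), (0,7), (1,2), (1,7), (3,4), (3,5), (3,6), (3,7), (4,6), (4,7), (5,6), (5,7), (6,7). Each pair (i,j) satisfies i < j and arr[i] > arr[j].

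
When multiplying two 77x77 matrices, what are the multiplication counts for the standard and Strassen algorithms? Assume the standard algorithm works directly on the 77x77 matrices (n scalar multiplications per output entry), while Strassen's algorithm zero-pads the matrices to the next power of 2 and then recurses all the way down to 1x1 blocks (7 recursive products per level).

Matrix multiplication for 77x77 matrices:

Strassen's algorithm requires power-of-2 dimensions. Pad 77x77 to 128x128 (next power of 2).

Standard algorithm: 77^3 = 456533 multiplications
Strassen's algorithm: 7^(log2(128)) = 7^7 = 823543 multiplications
Difference: 456533 - 823543 = -367010 (Strassen uses MORE here due to padding overhead — for small or just-over-power-of-2 n, padding can outweigh the per-level savings)

Standard: 456533 multiplications (77^3). Strassen: 823543 multiplications (7^7, after padding to 128x128). Strassen reduces 8 recursive multiplications to 7 at each level.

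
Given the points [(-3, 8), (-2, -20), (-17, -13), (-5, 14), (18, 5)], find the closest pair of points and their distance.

Computing all pairwise distances among 5 points:

d((-3, 8), (-2, -20)) = 28.0179
d((-3, 8), (-17, -13)) = 25.2389
d((-3, 8), (-5, 14)) = 6.3246 <-- minimum
d((-3, 8), (18, 5)) = 21.2132
d((-2, -20), (-17, -13)) = 16.5529
d((-2, -20), (-5, 14)) = 34.1321
d((-2, -20), (18, 5)) = 32.0156
d((-17, -13), (-5, 14)) = 29.5466
d((-17, -13), (18, 5)) = 39.3573
d((-5, 14), (18, 5)) = 24.6982

Closest pair: (-3, 8) and (-5, 14) with distance 6.3246

The closest pair is (-3, 8) and (-5, 14) with Euclidean distance 6.3246. For 5 points, brute-force pairwise comparison is shown above. For large n, the divide-and-conquer algorithm (sort by x, recurse on halves, check the dividing strip) achieves O(n log n).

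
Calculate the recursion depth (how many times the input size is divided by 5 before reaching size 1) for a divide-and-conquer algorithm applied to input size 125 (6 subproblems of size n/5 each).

For divide and conquer with division factor 5:

Problem sizes at each level:
Level 0: 125
Level 1: 25
Level 2: 5
Level 3: 1

The root is level 0 and the size-1 base case is level 3 (the tree spans levels 0 through 3, i.e. 4 levels counting the root), so the depth is the number of divisions: log_5(125) = 3

The recursion tree depth is log_5(125) = 3. At each level, the problem size is divided by 5, so it takes 3 divisions to reduce to a base case of size 1. The algorithm makes 6 recursive calls at each level.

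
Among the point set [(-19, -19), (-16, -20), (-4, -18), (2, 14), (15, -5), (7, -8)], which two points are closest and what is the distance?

Computing all pairwise distances among 6 points:

d((-19, -19), (-16, -20)) = 3.1623 <-- minimum
d((-19, -19), (-4, -18)) = 15.0333
d((-19, -19), (2, 14)) = 39.1152
d((-19, -19), (15, -5)) = 36.7696
d((-19, -19), (7, -8)) = 28.2312
d((-16, -20), (-4, -18)) = 12.1655
d((-16, -20), (2, 14)) = 38.4708
d((-16, -20), (15, -5)) = 34.4384
d((-16, -20), (7, -8)) = 25.9422
d((-4, -18), (2, 14)) = 32.5576
d((-4, -18), (15, -5)) = 23.0217
d((-4, -18), (7, -8)) = 14.8661
d((2, 14), (15, -5)) = 23.0217
d((2, 14), (7, -8)) = 22.561
d((15, -5), (7, -8)) = 8.544

Closest pair: (-19, -19) and (-16, -20) with distance 3.1623

The closest pair is (-19, -19) and (-16, -20) with Euclidean distance 3.1623. For 6 points, brute-force pairwise comparison is shown above. For large n, the divide-and-conquer algorithm (sort by x, recurse on halves, check the dividing strip) achieves O(n log n).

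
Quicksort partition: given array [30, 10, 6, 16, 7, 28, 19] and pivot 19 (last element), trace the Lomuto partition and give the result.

Lomuto partition with pivot = 19:

Initial array: [30, 10, 6, 16, 7, 28, 19]

arr[0]=30 > 19: no swap
arr[1]=10 <= 19: swap with position 0, array becomes [10, 30, 6, 16, 7, 28, 19]
arr[2]=6 <= 19: swap with position 1, array becomes [10, 6, 30, 16, 7, 28, 19]
arr[3]=16 <= 19: swap with position 2, array becomes [10, 6, 16, 30, 7, 28, 19]
arr[4]=7 <= 19: swap with position 3, array becomes [10, 6, 16, 7, 30, 28, 19]
arr[5]=28 > 19: no swap

Place pivot at position 4: [10, 6, 16, 7, 19, 28, 30]
Pivot position: 4

After partitioning with pivot 19, the array becomes [10, 6, 16, 7, 19, 28, 30]. The pivot is placed at index 4. All elements to the left of the pivot are <= 19, and all elements to the right are > 19.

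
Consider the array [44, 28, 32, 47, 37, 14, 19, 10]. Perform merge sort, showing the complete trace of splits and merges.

Merge sort trace:

Split: [44, 28, 32, 47, 37, 14, 19, 10] -> [44, 28, 32, 47] and [37, 14, 19, 10]
  Split: [44, 28, 32, 47] -> [44, 28] and [32, 47]
    Split: [44, 28] -> [44] and [28]
    Merge: [44] + [28] -> [28, 44]
    Split: [32, 47] -> [32] and [47]
    Merge: [32] + [47] -> [32, 47]
  Merge: [28, 44] + [32, 47] -> [28, 32, 44, 47]
  Split: [37, 14, 19, 10] -> [37, 14] and [19, 10]
    Split: [37, 14] -> [37] and [14]
    Merge: [37] + [14] -> [14, 37]
    Split: [19, 10] -> [19] and [10]
    Merge: [19] + [10] -> [10, 19]
  Merge: [14, 37] + [10, 19] -> [10, 14, 19, 37]
Merge: [28, 32, 44, 47] + [10, 14, 19, 37] -> [10, 14, 19, 28, 32, 37, 44, 47]

Final sorted array: [10, 14, 19, 28, 32, 37, 44, 47]

The merge sort proceeds by recursively splitting the array and merging sorted halves.
After all merges, the sorted array is [10, 14, 19, 28, 32, 37, 44, 47].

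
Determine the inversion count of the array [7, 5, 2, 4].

Finding inversions in [7, 5, 2, 4]:

(0, 1): arr[0]=7 > arr[1]=5
(0, 2): arr[0]=7 > arr[2]=2
(0, 3): arr[0]=7 > arr[3]=4
(1, 2): arr[1]=5 > arr[2]=2
(1, 3): arr[1]=5 > arr[3]=4

Total inversions: 5

The array has 5 inversion(s): (0,1), (0,2), (0,3), (1,2), (1,3). Each pair (i,j) satisfies i < j and arr[i] > arr[j].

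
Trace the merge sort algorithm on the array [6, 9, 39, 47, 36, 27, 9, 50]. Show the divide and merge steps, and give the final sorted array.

Merge sort trace:

Split: [6, 9, 39, 47, 36, 27, 9, 50] -> [6, 9, 39, 47] and [36, 27, 9, 50]
  Split: [6, 9, 39, 47] -> [6, 9] and [39, 47]
    Split: [6, 9] -> [6] and [9]
    Merge: [6] + [9] -> [6, 9]
    Split: [39, 47] -> [39] and [47]
    Merge: [39] + [47] -> [39, 47]
  Merge: [6, 9] + [39, 47] -> [6, 9, 39, 47]
  Split: [36, 27, 9, 50] -> [36, 27] and [9, 50]
    Split: [36, 27] -> [36] and [27]
    Merge: [36] + [27] -> [27, 36]
    Split: [9, 50] -> [9] and [50]
    Merge: [9] + [50] -> [9, 50]
  Merge: [27, 36] + [9, 50] -> [9, 27, 36, 50]
Merge: [6, 9, 39, 47] + [9, 27, 36, 50] -> [6, 9, 9, 27, 36, 39, 47, 50]

Final sorted array: [6, 9, 9, 27, 36, 39, 47, 50]

The merge sort proceeds by recursively splitting the array and merging sorted halves.
After all merges, the sorted array is [6, 9, 9, 27, 36, 39, 47, 50].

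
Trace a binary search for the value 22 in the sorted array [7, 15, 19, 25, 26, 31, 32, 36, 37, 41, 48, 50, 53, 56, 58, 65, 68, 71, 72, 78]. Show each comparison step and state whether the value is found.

Binary search for 22 in [7, 15, 19, 25, 26, 31, 32, 36, 37, 41, 48, 50, 53, 56, 58, 65, 68, 71, 72, 78]:

lo=0, hi=19, mid=9, arr[mid]=41 -> 41 > 22, search left half
lo=0, hi=8, mid=4, arr[mid]=26 -> 26 > 22, search left half
lo=0, hi=3, mid=1, arr[mid]=15 -> 15 < 22, search right half
lo=2, hi=3, mid=2, arr[mid]=19 -> 19 < 22, search right half
lo=3, hi=3, mid=3, arr[mid]=25 -> 25 > 22, search left half
lo=3 > hi=2, target 22 not found

Binary search determines that 22 is not in the array after 5 comparisons. The search space was exhausted without finding the target.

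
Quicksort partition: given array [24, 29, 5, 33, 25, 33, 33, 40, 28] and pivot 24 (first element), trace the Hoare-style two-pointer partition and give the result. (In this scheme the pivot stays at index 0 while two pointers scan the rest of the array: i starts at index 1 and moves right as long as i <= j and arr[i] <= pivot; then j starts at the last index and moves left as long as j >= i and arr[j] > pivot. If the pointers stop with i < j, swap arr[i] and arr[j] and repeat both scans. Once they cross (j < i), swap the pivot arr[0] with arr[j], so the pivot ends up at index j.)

Hoare-style two-pointer partition with pivot = 24:

Initial array: [24, 29, 5, 33, 25, 33, 33, 40, 28]

Pointers start at i = 1, j = 8.
i stops at index 1 (arr[1]=29 > 24), j stops at index 2 (arr[2]=5 <= 24): swap arr[1] and arr[2], array becomes [24, 5, 29, 33, 25, 33, 33, 40, 28]
i ends at 2, j ends at 1: the pointers have crossed (j < i), so scanning stops.

Swap pivot arr[0] with arr[1] to place pivot at position 1: [5, 24, 29, 33, 25, 33, 33, 40, 28]
Pivot position: 1

After partitioning with pivot 24, the array becomes [5, 24, 29, 33, 25, 33, 33, 40, 28]. The pivot is placed at index 1. All elements to the left of the pivot are <= 24, and all elements to the right are > 24.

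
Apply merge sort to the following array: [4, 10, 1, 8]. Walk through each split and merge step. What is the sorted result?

Merge sort trace:

Split: [4, 10, 1, 8] -> [4, 10] and [1, 8]
  Split: [4, 10] -> [4] and [10]
  Merge: [4] + [10] -> [4, 10]
  Split: [1, 8] -> [1] and [8]
  Merge: [1] + [8] -> [1, 8]
Merge: [4, 10] + [1, 8] -> [1, 4, 8, 10]

Final sorted array: [1, 4, 8, 10]

The merge sort proceeds by recursively splitting the array and merging sorted halves.
After all merges, the sorted array is [1, 4, 8, 10].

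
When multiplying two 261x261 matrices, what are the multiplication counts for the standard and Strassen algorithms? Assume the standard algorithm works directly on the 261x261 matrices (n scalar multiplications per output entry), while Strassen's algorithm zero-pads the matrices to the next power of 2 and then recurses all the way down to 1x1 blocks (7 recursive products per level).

Matrix multiplication for 261x261 matrices:

Strassen's algorithm requires power-of-2 dimensions. Pad 261x261 to 512x512 (next power of 2).

Standard algorithm: 261^3 = 17779581 multiplications
Strassen's algorithm: 7^(log2(512)) = 7^9 = 40353607 multiplications
Difference: 17779581 - 40353607 = -22574026 (Strassen uses MORE here due to padding overhead — for small or just-over-power-of-2 n, padding can outweigh the per-level savings)

Standard: 17779581 multiplications (261^3). Strassen: 40353607 multiplications (7^9, after padding to 512x512). Strassen reduces 8 recursive multiplications to 7 at each level.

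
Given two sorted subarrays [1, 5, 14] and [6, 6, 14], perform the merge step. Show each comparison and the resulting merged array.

Merging process:

Compare 1 vs 6: take 1 from left. Merged: [1]
Compare 5 vs 6: take 5 from left. Merged: [1, 5]
Compare 14 vs 6: take 6 from right. Merged: [1, 5, 6]
Compare 14 vs 6: take 6 from right. Merged: [1, 5, 6, 6]
Compare 14 vs 14: take 14 from left. Merged: [1, 5, 6, 6, 14]
Append remaining from right: [14]. Merged: [1, 5, 6, 6, 14, 14]

Final merged array: [1, 5, 6, 6, 14, 14]
Total comparisons: 5

The merged array is [1, 5, 6, 6, 14, 14], requiring 5 comparisons. The merge step runs in O(n) time where n is the total number of elements.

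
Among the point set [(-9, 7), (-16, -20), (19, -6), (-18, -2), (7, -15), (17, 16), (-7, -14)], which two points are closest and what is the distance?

Computing all pairwise distances among 7 points:

d((-9, 7), (-16, -20)) = 27.8927
d((-9, 7), (19, -6)) = 30.8707
d((-9, 7), (-18, -2)) = 12.7279
d((-9, 7), (7, -15)) = 27.2029
d((-9, 7), (17, 16)) = 27.5136
d((-9, 7), (-7, -14)) = 21.095
d((-16, -20), (19, -6)) = 37.6962
d((-16, -20), (-18, -2)) = 18.1108
d((-16, -20), (7, -15)) = 23.5372
d((-16, -20), (17, 16)) = 48.8365
d((-16, -20), (-7, -14)) = 10.8167 <-- minimum
d((19, -6), (-18, -2)) = 37.2156
d((19, -6), (7, -15)) = 15.0
d((19, -6), (17, 16)) = 22.0907
d((19, -6), (-7, -14)) = 27.2029
d((-18, -2), (7, -15)) = 28.178
d((-18, -2), (17, 16)) = 39.3573
d((-18, -2), (-7, -14)) = 16.2788
d((7, -15), (17, 16)) = 32.573
d((7, -15), (-7, -14)) = 14.0357
d((17, 16), (-7, -14)) = 38.4187

Closest pair: (-16, -20) and (-7, -14) with distance 10.8167

The closest pair is (-16, -20) and (-7, -14) with Euclidean distance 10.8167. For 7 points, brute-force pairwise comparison is shown above. For large n, the divide-and-conquer algorithm (sort by x, recurse on halves, check the dividing strip) achieves O(n log n).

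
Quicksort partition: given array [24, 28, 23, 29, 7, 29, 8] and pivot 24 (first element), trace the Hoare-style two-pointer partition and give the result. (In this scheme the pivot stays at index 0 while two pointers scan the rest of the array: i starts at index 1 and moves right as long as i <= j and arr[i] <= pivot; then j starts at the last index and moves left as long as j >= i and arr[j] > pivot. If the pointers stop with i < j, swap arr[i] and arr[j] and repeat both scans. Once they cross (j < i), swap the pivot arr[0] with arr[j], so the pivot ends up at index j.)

Hoare-style two-pointer partition with pivot = 24:

Initial array: [24, 28, 23, 29, 7, 29, 8]

Pointers start at i = 1, j = 6.
i stops at index 1 (arr[1]=28 > 24), j stops at index 6 (arr[6]=8 <= 24): swap arr[1] and arr[6], array becomes [24, 8, 23, 29, 7, 29, 28]
i stops at index 3 (arr[3]=29 > 24), j stops at index 4 (arr[4]=7 <= 24): swap arr[3] and arr[4], array becomes [24, 8, 23, 7, 29, 29, 28]
i ends at 4, j ends at 3: the pointers have crossed (j < i), so scanning stops.

Swap pivot arr[0] with arr[3] to place pivot at position 3: [7, 8, 23, 24, 29, 29, 28]
Pivot position: 3

After partitioning with pivot 24, the array becomes [7, 8, 23, 24, 29, 29, 28]. The pivot is placed at index 3. All elements to the left of the pivot are <= 24, and all elements to the right are > 24.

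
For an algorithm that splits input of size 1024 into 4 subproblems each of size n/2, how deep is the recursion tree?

For divide and conquer with division factor 2:

Problem sizes at each level:
Level 0: 1024
Level 1: 512
Level 2: 256
Level 3: 128
Level 4: 64
Level 5: 32
Level 6: 16
Level 7: 8
Level 8: 4
Level 9: 2
Level 10: 1

The root is level 0 and the size-1 base case is level 10 (the tree spans levels 0 through 10, i.e. 11 levels counting the root), so the depth is the number of divisions: log_2(1024) = 10

The recursion tree depth is log_2(1024) = 10. At each level, the problem size is divided by 2, so it takes 10 divisions to reduce to a base case of size 1. The algorithm makes 4 recursive calls at each level.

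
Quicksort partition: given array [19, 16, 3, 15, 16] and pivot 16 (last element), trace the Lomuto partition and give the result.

Lomuto partition with pivot = 16:

Initial array: [19, 16, 3, 15, 16]

arr[0]=19 > 16: no swap
arr[1]=16 <= 16: swap with position 0, array becomes [16, 19, 3, 15, 16]
arr[2]=3 <= 16: swap with position 1, array becomes [16, 3, 19, 15, 16]
arr[3]=15 <= 16: swap with position 2, array becomes [16, 3, 15, 19, 16]

Place pivot at position 3: [16, 3, 15, 16, 19]
Pivot position: 3

After partitioning with pivot 16, the array becomes [16, 3, 15, 16, 19]. The pivot is placed at index 3. All elements to the left of the pivot are <= 16, and all elements to the right are > 16.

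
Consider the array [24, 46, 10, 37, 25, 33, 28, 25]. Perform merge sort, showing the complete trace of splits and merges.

Merge sort trace:

Split: [24, 46, 10, 37, 25, 33, 28, 25] -> [24, 46, 10, 37] and [25, 33, 28, 25]
  Split: [24, 46, 10, 37] -> [24, 46] and [10, 37]
    Split: [24, 46] -> [24] and [46]
    Merge: [24] + [46] -> [24, 46]
    Split: [10, 37] -> [10] and [37]
    Merge: [10] + [37] -> [10, 37]
  Merge: [24, 46] + [10, 37] -> [10, 24, 37, 46]
  Split: [25, 33, 28, 25] -> [25, 33] and [28, 25]
    Split: [25, 33] -> [25] and [33]
    Merge: [25] + [33] -> [25, 33]
    Split: [28, 25] -> [28] and [25]
    Merge: [28] + [25] -> [25, 28]
  Merge: [25, 33] + [25, 28] -> [25, 25, 28, 33]
Merge: [10, 24, 37, 46] + [25, 25, 28, 33] -> [10, 24, 25, 25, 28, 33, 37, 46]

Final sorted array: [10, 24, 25, 25, 28, 33, 37, 46]

The merge sort proceeds by recursively splitting the array and merging sorted halves.
After all merges, the sorted array is [10, 24, 25, 25, 28, 33, 37, 46].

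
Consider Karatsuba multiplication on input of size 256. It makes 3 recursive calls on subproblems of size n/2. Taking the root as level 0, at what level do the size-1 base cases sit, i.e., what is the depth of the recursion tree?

For divide and conquer with division factor 2:

Problem sizes at each level:
Level 0: 256
Level 1: 128
Level 2: 64
Level 3: 32
Level 4: 16
Level 5: 8
Level 6: 4
Level 7: 2
Level 8: 1

The root is level 0 and the size-1 base case is level 8 (the tree spans levels 0 through 8, i.e. 9 levels counting the root), so the depth is the number of divisions: log_2(256) = 8

The recursion tree depth is log_2(256) = 8. At each level, the problem size is divided by 2, so it takes 8 divisions to reduce to a base case of size 1. The algorithm makes 3 recursive calls at each level.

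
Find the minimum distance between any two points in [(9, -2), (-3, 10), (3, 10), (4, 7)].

Computing all pairwise distances among 4 points:

d((9, -2), (-3, 10)) = 16.9706
d((9, -2), (3, 10)) = 13.4164
d((9, -2), (4, 7)) = 10.2956
d((-3, 10), (3, 10)) = 6.0
d((-3, 10), (4, 7)) = 7.6158
d((3, 10), (4, 7)) = 3.1623 <-- minimum

Closest pair: (3, 10) and (4, 7) with distance 3.1623

The closest pair is (3, 10) and (4, 7) with Euclidean distance 3.1623. For 4 points, brute-force pairwise comparison is shown above. For large n, the divide-and-conquer algorithm (sort by x, recurse on halves, check the dividing strip) achieves O(n log n).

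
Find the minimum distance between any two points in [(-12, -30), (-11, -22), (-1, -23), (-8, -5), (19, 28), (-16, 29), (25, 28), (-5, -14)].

Computing all pairwise distances among 8 points:

d((-12, -30), (-11, -22)) = 8.0623
d((-12, -30), (-1, -23)) = 13.0384
d((-12, -30), (-8, -5)) = 25.318
d((-12, -30), (19, 28)) = 65.7647
d((-12, -30), (-16, 29)) = 59.1354
d((-12, -30), (25, 28)) = 68.7968
d((-12, -30), (-5, -14)) = 17.4642
d((-11, -22), (-1, -23)) = 10.0499
d((-11, -22), (-8, -5)) = 17.2627
d((-11, -22), (19, 28)) = 58.3095
d((-11, -22), (-16, 29)) = 51.2445
d((-11, -22), (25, 28)) = 61.6117
d((-11, -22), (-5, -14)) = 10.0
d((-1, -23), (-8, -5)) = 19.3132
d((-1, -23), (19, 28)) = 54.7814
d((-1, -23), (-16, 29)) = 54.1202
d((-1, -23), (25, 28)) = 57.2451
d((-1, -23), (-5, -14)) = 9.8489
d((-8, -5), (19, 28)) = 42.638
d((-8, -5), (-16, 29)) = 34.9285
d((-8, -5), (25, 28)) = 46.669
d((-8, -5), (-5, -14)) = 9.4868
d((19, 28), (-16, 29)) = 35.0143
d((19, 28), (25, 28)) = 6.0 <-- minimum
d((19, 28), (-5, -14)) = 48.3735
d((-16, 29), (25, 28)) = 41.0122
d((-16, 29), (-5, -14)) = 44.3847
d((25, 28), (-5, -14)) = 51.614

Closest pair: (19, 28) and (25, 28) with distance 6.0

The closest pair is (19, 28) and (25, 28) with Euclidean distance 6.0. For 8 points, brute-force pairwise comparison is shown above. For large n, the divide-and-conquer algorithm (sort by x, recurse on halves, check the dividing strip) achieves O(n log n).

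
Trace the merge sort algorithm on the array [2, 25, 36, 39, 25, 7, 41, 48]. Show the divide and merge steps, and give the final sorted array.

Merge sort trace:

Split: [2, 25, 36, 39, 25, 7, 41, 48] -> [2, 25, 36, 39] and [25, 7, 41, 48]
  Split: [2, 25, 36, 39] -> [2, 25] and [36, 39]
    Split: [2, 25] -> [2] and [25]
    Merge: [2] + [25] -> [2, 25]
    Split: [36, 39] -> [36] and [39]
    Merge: [36] + [39] -> [36, 39]
  Merge: [2, 25] + [36, 39] -> [2, 25, 36, 39]
  Split: [25, 7, 41, 48] -> [25, 7] and [41, 48]
    Split: [25, 7] -> [25] and [7]
    Merge: [25] + [7] -> [7, 25]
    Split: [41, 48] -> [41] and [48]
    Merge: [41] + [48] -> [41, 48]
  Merge: [7, 25] + [41, 48] -> [7, 25, 41, 48]
Merge: [2, 25, 36, 39] + [7, 25, 41, 48] -> [2, 7, 25, 25, 36, 39, 41, 48]

Final sorted array: [2, 7, 25, 25, 36, 39, 41, 48]

The merge sort proceeds by recursively splitting the array and merging sorted halves.
After all merges, the sorted array is [2, 7, 25, 25, 36, 39, 41, 48].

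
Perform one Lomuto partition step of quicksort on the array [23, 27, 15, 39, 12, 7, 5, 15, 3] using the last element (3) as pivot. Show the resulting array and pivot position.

Lomuto partition with pivot = 3:

Initial array: [23, 27, 15, 39, 12, 7, 5, 15, 3]

arr[0]=23 > 3: no swap
arr[1]=27 > 3: no swap
arr[2]=15 > 3: no swap
arr[3]=39 > 3: no swap
arr[4]=12 > 3: no swap
arr[5]=7 > 3: no swap
arr[6]=5 > 3: no swap
arr[7]=15 > 3: no swap

Place pivot at position 0: [3, 27, 15, 39, 12, 7, 5, 15, 23]
Pivot position: 0

After partitioning with pivot 3, the array becomes [3, 27, 15, 39, 12, 7, 5, 15, 23]. The pivot is placed at index 0. All elements to the left of the pivot are <= 3, and all elements to the right are > 3.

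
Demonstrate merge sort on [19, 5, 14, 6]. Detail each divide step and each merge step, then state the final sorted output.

Merge sort trace:

Split: [19, 5, 14, 6] -> [19, 5] and [14, 6]
  Split: [19, 5] -> [19] and [5]
  Merge: [19] + [5] -> [5, 19]
  Split: [14, 6] -> [14] and [6]
  Merge: [14] + [6] -> [6, 14]
Merge: [5, 19] + [6, 14] -> [5, 6, 14, 19]

Final sorted array: [5, 6, 14, 19]

The merge sort proceeds by recursively splitting the array and merging sorted halves.
After all merges, the sorted array is [5, 6, 14, 19].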